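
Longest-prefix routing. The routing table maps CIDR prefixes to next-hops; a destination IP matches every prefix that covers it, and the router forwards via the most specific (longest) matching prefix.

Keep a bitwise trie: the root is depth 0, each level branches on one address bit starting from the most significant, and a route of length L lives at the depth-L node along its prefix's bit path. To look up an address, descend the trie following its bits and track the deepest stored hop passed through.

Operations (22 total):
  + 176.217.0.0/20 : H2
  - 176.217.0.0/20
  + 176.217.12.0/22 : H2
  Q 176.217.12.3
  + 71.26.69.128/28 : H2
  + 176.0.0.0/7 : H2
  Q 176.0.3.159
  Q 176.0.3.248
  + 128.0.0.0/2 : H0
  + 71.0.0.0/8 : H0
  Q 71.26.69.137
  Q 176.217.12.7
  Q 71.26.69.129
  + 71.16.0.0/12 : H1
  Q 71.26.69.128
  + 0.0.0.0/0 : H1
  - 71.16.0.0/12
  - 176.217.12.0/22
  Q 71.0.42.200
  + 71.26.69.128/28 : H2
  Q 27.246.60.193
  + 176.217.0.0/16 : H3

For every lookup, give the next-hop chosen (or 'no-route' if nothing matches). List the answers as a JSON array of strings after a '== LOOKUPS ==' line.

Trace:
  add 176.217.0.0/20 -> H2 at depth 20
  - 176.217.0.0/20 clear@20
  add 176.217.12.0/22 -> H2 at depth 22
  Q 176.217.12.3: descend 1011000011011001000011 ; hops seen [H2] ; pick H2
  add 71.26.69.128/28 -> H2 at depth 28
  add 176.0.0.0/7 -> H2 at depth 7
  Q 176.0.3.159: descend 10110000 ; hops seen [H2] ; pick H2
  Q 176.0.3.248: descend 10110000 ; hops seen [H2] ; pick H2
  add 128.0.0.0/2 -> H0 at depth 2
  add 71.0.0.0/8 -> H0 at depth 8
  Q 71.26.69.137: descend 0100011100011010010001011000 ; hops seen [H0,H2] ; pick H2
  Q 176.217.12.7: descend 1011000011011001000011 ; hops seen [H0,H2,H2] ; pick H2
  Q 71.26.69.129: descend 0100011100011010010001011000 ; hops seen [H0,H2] ; pick H2
  add 71.16.0.0/12 -> H1 at depth 12
  Q 71.26.69.128: descend 0100011100011010010001011000 ; hops seen [H0,H1,H2] ; pick H2
  add 0.0.0.0/0 -> H1 at depth 0
  - 71.16.0.0/12 clear@12
  - 176.217.12.0/22 clear@22
  Q 71.0.42.200: descend 01000111000 ; hops seen [H1,H0] ; pick H0
  add 71.26.69.128/28 -> H2 at depth 28
  Q 27.246.60.193: descend 0 ; hops seen [H1] ; pick H1
  add 176.217.0.0/16 -> H3 at depth 16

== LOOKUPS ==
["H2","H2","H2","H2","H2","H2","H2","H0","H1"]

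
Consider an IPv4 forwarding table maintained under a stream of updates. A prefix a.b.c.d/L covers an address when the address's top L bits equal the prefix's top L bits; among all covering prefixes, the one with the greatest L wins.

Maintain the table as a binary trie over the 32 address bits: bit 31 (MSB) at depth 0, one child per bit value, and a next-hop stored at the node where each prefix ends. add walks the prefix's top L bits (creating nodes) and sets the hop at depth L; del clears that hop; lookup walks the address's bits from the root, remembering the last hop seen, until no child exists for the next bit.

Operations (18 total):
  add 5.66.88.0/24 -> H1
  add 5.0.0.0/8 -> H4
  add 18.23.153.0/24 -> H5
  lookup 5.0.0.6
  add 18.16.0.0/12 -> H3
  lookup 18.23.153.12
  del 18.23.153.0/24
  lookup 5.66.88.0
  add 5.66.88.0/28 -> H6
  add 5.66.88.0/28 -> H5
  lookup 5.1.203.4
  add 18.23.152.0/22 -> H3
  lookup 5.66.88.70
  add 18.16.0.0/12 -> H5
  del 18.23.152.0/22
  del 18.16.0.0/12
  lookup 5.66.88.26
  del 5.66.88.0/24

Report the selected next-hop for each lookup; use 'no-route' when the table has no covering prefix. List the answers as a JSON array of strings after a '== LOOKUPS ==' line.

Process each operation:
  + 5.66.88.0/24 (H1) depth=24
  + 5.0.0.0/8 (H4) depth=8
  + 18.23.153.0/24 (H5) depth=24
  Q 5.0.0.6: descend 000001010 ; hops seen [H4] ; pick H4
  + 18.16.0.0/12 (H3) depth=12
  Q 18.23.153.12: descend 000100100001011110011001 ; hops seen [H3,H5] ; pick H5
  del 18.23.153.0/24 (clear depth 24)
  Q 5.66.88.0: descend 000001010100001001011000 ; hops seen [H4,H1] ; pick H1
  + 5.66.88.0/28 (H6) depth=28
  + 5.66.88.0/28 (H5) depth=28
  Q 5.1.203.4: descend 000001010 ; hops seen [H4] ; pick H4
  + 18.23.152.0/22 (H3) depth=22
  Q 5.66.88.70: descend 0000010101000010010110000 ; hops seen [H4,H1] ; pick H1
  + 18.16.0.0/12 (H5) depth=12
  del 18.23.152.0/22 (clear depth 22)
  del 18.16.0.0/12 (clear depth 12)
  Q 5.66.88.26: descend 000001010100001001011000000 ; hops seen [H4,H1] ; pick H1
  del 5.66.88.0/24 (clear depth 24)

== LOOKUPS ==
["H4","H5","H1","H4","H1","H1"]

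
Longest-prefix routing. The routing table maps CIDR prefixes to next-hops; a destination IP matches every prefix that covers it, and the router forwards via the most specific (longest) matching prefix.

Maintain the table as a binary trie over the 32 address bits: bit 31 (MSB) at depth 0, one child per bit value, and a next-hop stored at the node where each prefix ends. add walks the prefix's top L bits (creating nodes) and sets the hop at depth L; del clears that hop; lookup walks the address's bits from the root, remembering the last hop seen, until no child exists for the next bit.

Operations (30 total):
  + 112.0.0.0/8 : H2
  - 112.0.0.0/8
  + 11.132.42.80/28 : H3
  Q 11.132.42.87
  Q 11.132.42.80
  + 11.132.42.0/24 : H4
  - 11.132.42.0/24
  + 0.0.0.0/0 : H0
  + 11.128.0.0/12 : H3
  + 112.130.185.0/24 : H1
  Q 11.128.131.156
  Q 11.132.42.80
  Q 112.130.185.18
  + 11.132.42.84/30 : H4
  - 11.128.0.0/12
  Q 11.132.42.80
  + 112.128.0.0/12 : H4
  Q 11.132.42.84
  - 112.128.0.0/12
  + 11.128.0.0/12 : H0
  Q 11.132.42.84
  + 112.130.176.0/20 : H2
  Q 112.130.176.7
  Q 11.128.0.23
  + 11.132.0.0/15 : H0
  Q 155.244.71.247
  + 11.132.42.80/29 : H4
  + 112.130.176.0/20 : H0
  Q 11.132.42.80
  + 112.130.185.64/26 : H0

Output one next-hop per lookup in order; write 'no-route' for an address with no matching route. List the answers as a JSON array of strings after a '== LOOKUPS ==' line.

Trace:
  + 112.0.0.0/8 (H2) depth=8
  - 112.0.0.0/8 clear@8
  + 11.132.42.80/28 (H3) depth=28
  Q 11.132.42.87: descend 0000101110000100001010100101 ; hops seen [H3] ; pick H3
  Q 11.132.42.80: descend 0000101110000100001010100101 ; hops seen [H3] ; pick H3
  + 11.132.42.0/24 (H4) depth=24
  - 11.132.42.0/24 clear@24
  + 0.0.0.0/0 (H0) depth=0
  + 11.128.0.0/12 (H3) depth=12
  + 112.130.185.0/24 (H1) depth=24
  Q 11.128.131.156: descend 0000101110000 ; hops seen [H0,H3] ; pick H3
  Q 11.132.42.80: descend 0000101110000100001010100101 ; hops seen [H0,H3,H3] ; pick H3
  Q 112.130.185.18: descend 011100001000001010111001 ; hops seen [H0,H1] ; pick H1
  + 11.132.42.84/30 (H4) depth=30
  - 11.128.0.0/12 clear@12
  Q 11.132.42.80: descend 00001011100001000010101001010 ; hops seen [H0,H3] ; pick H3
  + 112.128.0.0/12 (H4) depth=12
  Q 11.132.42.84: descend 000010111000010000101010010101 ; hops seen [H0,H3,H4] ; pick H4
  - 112.128.0.0/12 clear@12
  + 11.128.0.0/12 (H0) depth=12
  Q 11.132.42.84: descend 000010111000010000101010010101 ; hops seen [H0,H0,H3,H4] ; pick H4
  + 112.130.176.0/20 (H2) depth=20
  Q 112.130.176.7: descend 01110000100000101011 ; hops seen [H0,H2] ; pick H2
  Q 11.128.0.23: descend 0000101110000 ; hops seen [H0,H0] ; pick H0
  + 11.132.0.0/15 (H0) depth=15
  Q 155.244.71.247: descend ε ; hops seen [H0] ; pick H0
  + 11.132.42.80/29 (H4) depth=29
  + 112.130.176.0/20 (H0) depth=20
  Q 11.132.42.80: descend 00001011100001000010101001010 ; hops seen [H0,H0,H0,H3,H4] ; pick H4
  + 112.130.185.64/26 (H0) depth=26

== LOOKUPS ==
["H3","H3","H3","H3","H1","H3","H4","H4","H2","H0","H0","H4"]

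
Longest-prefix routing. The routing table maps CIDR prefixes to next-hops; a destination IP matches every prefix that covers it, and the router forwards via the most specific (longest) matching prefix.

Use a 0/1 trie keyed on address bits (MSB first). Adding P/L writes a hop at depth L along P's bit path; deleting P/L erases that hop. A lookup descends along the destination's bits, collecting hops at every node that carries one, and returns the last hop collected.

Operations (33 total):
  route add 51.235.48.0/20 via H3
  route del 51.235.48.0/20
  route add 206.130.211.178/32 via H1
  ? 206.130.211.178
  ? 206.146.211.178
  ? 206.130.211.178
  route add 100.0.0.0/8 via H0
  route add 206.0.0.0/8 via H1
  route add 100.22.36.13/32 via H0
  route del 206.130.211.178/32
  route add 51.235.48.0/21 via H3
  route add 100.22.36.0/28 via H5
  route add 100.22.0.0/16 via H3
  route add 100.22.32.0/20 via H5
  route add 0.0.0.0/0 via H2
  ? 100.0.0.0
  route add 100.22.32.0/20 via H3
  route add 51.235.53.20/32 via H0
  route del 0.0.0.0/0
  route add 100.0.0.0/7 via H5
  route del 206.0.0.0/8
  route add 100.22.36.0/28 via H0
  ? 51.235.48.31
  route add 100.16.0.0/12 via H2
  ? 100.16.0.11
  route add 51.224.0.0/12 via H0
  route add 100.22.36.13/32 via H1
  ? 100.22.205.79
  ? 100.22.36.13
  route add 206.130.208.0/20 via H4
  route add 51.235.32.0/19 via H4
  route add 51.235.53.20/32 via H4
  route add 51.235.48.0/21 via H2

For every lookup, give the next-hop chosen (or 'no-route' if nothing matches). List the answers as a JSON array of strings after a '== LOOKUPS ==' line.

Trace:
  + 51.235.48.0/20 (H3) depth=20
  - 51.235.48.0/20 clear@20
  + 206.130.211.178/32 (H1) depth=32
  ? 206.130.211.178  path d0:-→d1:-→d2:-→d3:-→d4:-→d5:-→d6:-→d7:-→d8:-→d9:-→d10:-→d11:-→d12:-→d13:-→d14:-→d15:-→d16:-→d17:-→d18:-→d19:-→d20:-→d21:-→d22:-→d23:-→d24:-→d25:-→d26:-→d27:-→d28:-→d29:-→d30:-→d31:-→d32:H1  best=H1
  ? 206.146.211.178  path d0:-→d1:-→d2:-→d3:-→d4:-→d5:-→d6:-→d7:-→d8:-→d9:-→d10:-→d11:-  best=no-route
  ? 206.130.211.178  path d0:-→d1:-→d2:-→d3:-→d4:-→d5:-→d6:-→d7:-→d8:-→d9:-→d10:-→d11:-→d12:-→d13:-→d14:-→d15:-→d16:-→d17:-→d18:-→d19:-→d20:-→d21:-→d22:-→d23:-→d24:-→d25:-→d26:-→d27:-→d28:-→d29:-→d30:-→d31:-→d32:H1  best=H1
  + 100.0.0.0/8 (H0) depth=8
  + 206.0.0.0/8 (H1) depth=8
  + 100.22.36.13/32 (H0) depth=32
  - 206.130.211.178/32 clear@32
  + 51.235.48.0/21 (H3) depth=21
  + 100.22.36.0/28 (H5) depth=28
  + 100.22.0.0/16 (H3) depth=16
  + 100.22.32.0/20 (H5) depth=20
  + 0.0.0.0/0 (H2) depth=0
  ? 100.0.0.0  path d0:H2→d1:-→d2:-→d3:-→d4:-→d5:-→d6:-→d7:-→d8:H0→d9:-→d10:-→d11:-  best=H0
  + 100.22.32.0/20 (H3) depth=20
  + 51.235.53.20/32 (H0) depth=32
  - 0.0.0.0/0 clear@0
  + 100.0.0.0/7 (H5) depth=7
  - 206.0.0.0/8 clear@8
  + 100.22.36.0/28 (H0) depth=28
  ? 51.235.48.31  path d0:-→d1:-→d2:-→d3:-→d4:-→d5:-→d6:-→d7:-→d8:-→d9:-→d10:-→d11:-→d12:-→d13:-→d14:-→d15:-→d16:-→d17:-→d18:-→d19:-→d20:-→d21:H3  best=H3
  + 100.16.0.0/12 (H2) depth=12
  ? 100.16.0.11  path d0:-→d1:-→d2:-→d3:-→d4:-→d5:-→d6:-→d7:H5→d8:H0→d9:-→d10:-→d11:-→d12:H2→d13:-  best=H2
  + 51.224.0.0/12 (H0) depth=12
  + 100.22.36.13/32 (H1) depth=32
  ? 100.22.205.79  path d0:-→d1:-→d2:-→d3:-→d4:-→d5:-→d6:-→d7:H5→d8:H0→d9:-→d10:-→d11:-→d12:H2→d13:-→d14:-→d15:-→d16:H3  best=H3
  ? 100.22.36.13  path d0:-→d1:-→d2:-→d3:-→d4:-→d5:-→d6:-→d7:H5→d8:H0→d9:-→d10:-→d11:-→d12:H2→d13:-→d14:-→d15:-→d16:H3→d17:-→d18:-→d19:-→d20:H3→d21:-→d22:-→d23:-→d24:-→d25:-→d26:-→d27:-→d28:H0→d29:-→d30:-→d31:-→d32:H1  best=H1
  + 206.130.208.0/20 (H4) depth=20
  + 51.235.32.0/19 (H4) depth=19
  + 51.235.53.20/32 (H4) depth=32
  + 51.235.48.0/21 (H2) depth=21

== LOOKUPS ==
["H1","no-route","H1","H0","H3","H2","H3","H1"]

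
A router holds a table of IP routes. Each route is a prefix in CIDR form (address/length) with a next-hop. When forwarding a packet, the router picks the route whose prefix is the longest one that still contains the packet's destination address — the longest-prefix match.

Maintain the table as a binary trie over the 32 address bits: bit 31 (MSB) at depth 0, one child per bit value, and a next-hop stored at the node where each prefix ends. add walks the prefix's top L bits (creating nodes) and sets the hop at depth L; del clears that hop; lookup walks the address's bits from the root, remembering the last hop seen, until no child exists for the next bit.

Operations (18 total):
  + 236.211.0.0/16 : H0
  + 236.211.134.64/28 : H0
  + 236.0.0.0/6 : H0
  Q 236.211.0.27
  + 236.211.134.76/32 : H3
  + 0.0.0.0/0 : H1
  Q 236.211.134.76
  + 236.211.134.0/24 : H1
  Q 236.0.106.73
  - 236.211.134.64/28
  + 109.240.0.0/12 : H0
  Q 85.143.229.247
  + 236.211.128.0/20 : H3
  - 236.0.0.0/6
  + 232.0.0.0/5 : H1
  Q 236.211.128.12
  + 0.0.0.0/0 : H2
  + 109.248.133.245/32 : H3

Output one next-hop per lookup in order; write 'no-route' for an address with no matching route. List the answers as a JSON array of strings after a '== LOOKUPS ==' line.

Apply in order:
  + 236.211.0.0/16 (H0) depth=16
  + 236.211.134.64/28 (H0) depth=28
  + 236.0.0.0/6 (H0) depth=6
  lookup 236.211.0.27: bits 1110110011010011 walk d0:-→d1:-→d2:-→d3:-→d4:-→d5:-→d6:H0→d7:-→d8:-→d9:-→d10:-→d11:-→d12:-→d13:-→d14:-→d15:-→d16:H0 -> H0
  + 236.211.134.76/32 (H3) depth=32
  + 0.0.0.0/0 (H1) depth=0
  lookup 236.211.134.76: bits 11101100110100111000011001001100 walk d0:H1→d1:-→d2:-→d3:-→d4:-→d5:-→d6:H0→d7:-→d8:-→d9:-→d10:-→d11:-→d12:-→d13:-→d14:-→d15:-→d16:H0→d17:-→d18:-→d19:-→d20:-→d21:-→d22:-→d23:-→d24:-→d25:-→d26:-→d27:-→d28:H0→d29:-→d30:-→d31:-→d32:H3 -> H3
  + 236.211.134.0/24 (H1) depth=24
  lookup 236.0.106.73: bits 11101100 walk d0:H1→d1:-→d2:-→d3:-→d4:-→d5:-→d6:H0→d7:-→d8:- -> H0
  del 236.211.134.64/28 (clear depth 28)
  + 109.240.0.0/12 (H0) depth=12
  lookup 85.143.229.247: bits 01 walk d0:H1→d1:-→d2:- -> H1
  + 236.211.128.0/20 (H3) depth=20
  del 236.0.0.0/6 (clear depth 6)
  + 232.0.0.0/5 (H1) depth=5
  lookup 236.211.128.12: bits 111011001101001110000 walk d0:H1→d1:-→d2:-→d3:-→d4:-→d5:H1→d6:-→d7:-→d8:-→d9:-→d10:-→d11:-→d12:-→d13:-→d14:-→d15:-→d16:H0→d17:-→d18:-→d19:-→d20:H3→d21:- -> H3
  + 0.0.0.0/0 (H2) depth=0
  + 109.248.133.245/32 (H3) depth=32

== LOOKUPS ==
["H0","H3","H0","H1","H3"]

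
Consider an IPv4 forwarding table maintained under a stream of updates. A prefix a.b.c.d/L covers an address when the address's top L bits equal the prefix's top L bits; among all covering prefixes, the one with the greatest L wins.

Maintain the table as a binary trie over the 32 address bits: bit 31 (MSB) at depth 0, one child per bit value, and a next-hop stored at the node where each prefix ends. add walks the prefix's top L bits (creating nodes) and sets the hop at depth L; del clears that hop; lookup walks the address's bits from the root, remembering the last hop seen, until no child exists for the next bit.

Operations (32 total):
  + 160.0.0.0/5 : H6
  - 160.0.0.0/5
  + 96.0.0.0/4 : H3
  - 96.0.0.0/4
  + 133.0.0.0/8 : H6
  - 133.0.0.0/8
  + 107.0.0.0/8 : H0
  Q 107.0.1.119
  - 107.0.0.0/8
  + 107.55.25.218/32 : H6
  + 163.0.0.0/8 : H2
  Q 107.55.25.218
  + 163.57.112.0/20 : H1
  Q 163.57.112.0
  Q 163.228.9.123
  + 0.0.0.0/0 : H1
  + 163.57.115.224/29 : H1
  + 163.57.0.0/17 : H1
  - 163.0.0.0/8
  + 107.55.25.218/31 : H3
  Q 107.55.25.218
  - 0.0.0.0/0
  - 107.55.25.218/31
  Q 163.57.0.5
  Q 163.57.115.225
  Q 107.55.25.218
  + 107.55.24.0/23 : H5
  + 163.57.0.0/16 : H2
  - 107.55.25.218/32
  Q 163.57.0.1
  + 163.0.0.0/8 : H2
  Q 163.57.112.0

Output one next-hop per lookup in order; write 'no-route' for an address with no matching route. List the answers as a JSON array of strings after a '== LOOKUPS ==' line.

Trace:
  add 160.0.0.0/5 -> H6 at depth 5
  - 160.0.0.0/5 clear@5
  add 96.0.0.0/4 -> H3 at depth 4
  - 96.0.0.0/4 clear@4
  add 133.0.0.0/8 -> H6 at depth 8
  - 133.0.0.0/8 clear@8
  add 107.0.0.0/8 -> H0 at depth 8
  ? 107.0.1.119  path d0:-→d1:-→d2:-→d3:-→d4:-→d5:-→d6:-→d7:-→d8:H0  best=H0
  - 107.0.0.0/8 clear@8
  add 107.55.25.218/32 -> H6 at depth 32
  add 163.0.0.0/8 -> H2 at depth 8
  ? 107.55.25.218  path d0:-→d1:-→d2:-→d3:-→d4:-→d5:-→d6:-→d7:-→d8:-→d9:-→d10:-→d11:-→d12:-→d13:-→d14:-→d15:-→d16:-→d17:-→d18:-→d19:-→d20:-→d21:-→d22:-→d23:-→d24:-→d25:-→d26:-→d27:-→d28:-→d29:-→d30:-→d31:-→d32:H6  best=H6
  add 163.57.112.0/20 -> H1 at depth 20
  ? 163.57.112.0  path d0:-→d1:-→d2:-→d3:-→d4:-→d5:-→d6:-→d7:-→d8:H2→d9:-→d10:-→d11:-→d12:-→d13:-→d14:-→d15:-→d16:-→d17:-→d18:-→d19:-→d20:H1  best=H1
  ? 163.228.9.123  path d0:-→d1:-→d2:-→d3:-→d4:-→d5:-→d6:-→d7:-→d8:H2  best=H2
  add 0.0.0.0/0 -> H1 at depth 0
  add 163.57.115.224/29 -> H1 at depth 29
  add 163.57.0.0/17 -> H1 at depth 17
  - 163.0.0.0/8 clear@8
  add 107.55.25.218/31 -> H3 at depth 31
  ? 107.55.25.218  path d0:H1→d1:-→d2:-→d3:-→d4:-→d5:-→d6:-→d7:-→d8:-→d9:-→d10:-→d11:-→d12:-→d13:-→d14:-→d15:-→d16:-→d17:-→d18:-→d19:-→d20:-→d21:-→d22:-→d23:-→d24:-→d25:-→d26:-→d27:-→d28:-→d29:-→d30:-→d31:H3→d32:H6  best=H6
  - 0.0.0.0/0 clear@0
  - 107.55.25.218/31 clear@31
  ? 163.57.0.5  path d0:-→d1:-→d2:-→d3:-→d4:-→d5:-→d6:-→d7:-→d8:-→d9:-→d10:-→d11:-→d12:-→d13:-→d14:-→d15:-→d16:-→d17:H1  best=H1
  ? 163.57.115.225  path d0:-→d1:-→d2:-→d3:-→d4:-→d5:-→d6:-→d7:-→d8:-→d9:-→d10:-→d11:-→d12:-→d13:-→d14:-→d15:-→d16:-→d17:H1→d18:-→d19:-→d20:H1→d21:-→d22:-→d23:-→d24:-→d25:-→d26:-→d27:-→d28:-→d29:H1  best=H1
  ? 107.55.25.218  path d0:-→d1:-→d2:-→d3:-→d4:-→d5:-→d6:-→d7:-→d8:-→d9:-→d10:-→d11:-→d12:-→d13:-→d14:-→d15:-→d16:-→d17:-→d18:-→d19:-→d20:-→d21:-→d22:-→d23:-→d24:-→d25:-→d26:-→d27:-→d28:-→d29:-→d30:-→d31:-→d32:H6  best=H6
  add 107.55.24.0/23 -> H5 at depth 23
  add 163.57.0.0/16 -> H2 at depth 16
  - 107.55.25.218/32 clear@32
  ? 163.57.0.1  path d0:-→d1:-→d2:-→d3:-→d4:-→d5:-→d6:-→d7:-→d8:-→d9:-→d10:-→d11:-→d12:-→d13:-→d14:-→d15:-→d16:H2→d17:H1  best=H1
  add 163.0.0.0/8 -> H2 at depth 8
  ? 163.57.112.0  path d0:-→d1:-→d2:-→d3:-→d4:-→d5:-→d6:-→d7:-→d8:H2→d9:-→d10:-→d11:-→d12:-→d13:-→d14:-→d15:-→d16:H2→d17:H1→d18:-→d19:-→d20:H1→d21:-→d22:-  best=H1

== LOOKUPS ==
["H0","H6","H1","H2","H6","H1","H1","H6","H1","H1"]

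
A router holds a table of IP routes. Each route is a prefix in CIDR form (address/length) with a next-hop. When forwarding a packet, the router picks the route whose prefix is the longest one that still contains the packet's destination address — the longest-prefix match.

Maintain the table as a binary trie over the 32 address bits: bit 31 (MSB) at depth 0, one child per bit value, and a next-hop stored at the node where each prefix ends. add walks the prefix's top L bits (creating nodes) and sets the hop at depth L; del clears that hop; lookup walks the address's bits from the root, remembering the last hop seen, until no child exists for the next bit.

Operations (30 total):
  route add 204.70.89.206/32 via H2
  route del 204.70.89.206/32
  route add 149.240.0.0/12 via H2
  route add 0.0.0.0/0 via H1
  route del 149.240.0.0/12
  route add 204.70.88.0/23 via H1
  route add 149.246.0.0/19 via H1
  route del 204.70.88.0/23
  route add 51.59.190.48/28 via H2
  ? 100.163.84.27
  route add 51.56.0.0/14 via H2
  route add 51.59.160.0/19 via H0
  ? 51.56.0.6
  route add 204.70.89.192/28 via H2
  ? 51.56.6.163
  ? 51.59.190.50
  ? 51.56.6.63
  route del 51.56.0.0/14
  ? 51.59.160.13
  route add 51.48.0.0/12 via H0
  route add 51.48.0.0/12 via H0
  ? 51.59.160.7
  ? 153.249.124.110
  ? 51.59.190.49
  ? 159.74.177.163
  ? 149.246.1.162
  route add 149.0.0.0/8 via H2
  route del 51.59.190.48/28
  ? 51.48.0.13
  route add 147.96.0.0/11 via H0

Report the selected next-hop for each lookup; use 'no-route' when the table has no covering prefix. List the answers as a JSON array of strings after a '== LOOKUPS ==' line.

Apply in order:
  + 204.70.89.206/32 (H2) depth=32
  del 204.70.89.206/32 (clear depth 32)
  + 149.240.0.0/12 (H2) depth=12
  + 0.0.0.0/0 (H1) depth=0
  del 149.240.0.0/12 (clear depth 12)
  + 204.70.88.0/23 (H1) depth=23
  + 149.246.0.0/19 (H1) depth=19
  del 204.70.88.0/23 (clear depth 23)
  + 51.59.190.48/28 (H2) depth=28
  Q 100.163.84.27: descend 0 ; hops seen [H1] ; pick H1
  + 51.56.0.0/14 (H2) depth=14
  + 51.59.160.0/19 (H0) depth=19
  Q 51.56.0.6: descend 00110011001110 ; hops seen [H1,H2] ; pick H2
  + 204.70.89.192/28 (H2) depth=28
  Q 51.56.6.163: descend 00110011001110 ; hops seen [H1,H2] ; pick H2
  Q 51.59.190.50: descend 0011001100111011101111100011 ; hops seen [H1,H2,H0,H2] ; pick H2
  Q 51.56.6.63: descend 00110011001110 ; hops seen [H1,H2] ; pick H2
  del 51.56.0.0/14 (clear depth 14)
  Q 51.59.160.13: descend 0011001100111011101 ; hops seen [H1,H0] ; pick H0
  + 51.48.0.0/12 (H0) depth=12
  + 51.48.0.0/12 (H0) depth=12
  Q 51.59.160.7: descend 0011001100111011101 ; hops seen [H1,H0,H0] ; pick H0
  Q 153.249.124.110: descend 1001 ; hops seen [H1] ; pick H1
  Q 51.59.190.49: descend 0011001100111011101111100011 ; hops seen [H1,H0,H0,H2] ; pick H2
  Q 159.74.177.163: descend 1001 ; hops seen [H1] ; pick H1
  Q 149.246.1.162: descend 1001010111110110000 ; hops seen [H1,H1] ; pick H1
  + 149.0.0.0/8 (H2) depth=8
  del 51.59.190.48/28 (clear depth 28)
  Q 51.48.0.13: descend 001100110011 ; hops seen [H1,H0] ; pick H0
  + 147.96.0.0/11 (H0) depth=11

== LOOKUPS ==
["H1","H2","H2","H2","H2","H0","H0","H1","H2","H1","H1","H0"]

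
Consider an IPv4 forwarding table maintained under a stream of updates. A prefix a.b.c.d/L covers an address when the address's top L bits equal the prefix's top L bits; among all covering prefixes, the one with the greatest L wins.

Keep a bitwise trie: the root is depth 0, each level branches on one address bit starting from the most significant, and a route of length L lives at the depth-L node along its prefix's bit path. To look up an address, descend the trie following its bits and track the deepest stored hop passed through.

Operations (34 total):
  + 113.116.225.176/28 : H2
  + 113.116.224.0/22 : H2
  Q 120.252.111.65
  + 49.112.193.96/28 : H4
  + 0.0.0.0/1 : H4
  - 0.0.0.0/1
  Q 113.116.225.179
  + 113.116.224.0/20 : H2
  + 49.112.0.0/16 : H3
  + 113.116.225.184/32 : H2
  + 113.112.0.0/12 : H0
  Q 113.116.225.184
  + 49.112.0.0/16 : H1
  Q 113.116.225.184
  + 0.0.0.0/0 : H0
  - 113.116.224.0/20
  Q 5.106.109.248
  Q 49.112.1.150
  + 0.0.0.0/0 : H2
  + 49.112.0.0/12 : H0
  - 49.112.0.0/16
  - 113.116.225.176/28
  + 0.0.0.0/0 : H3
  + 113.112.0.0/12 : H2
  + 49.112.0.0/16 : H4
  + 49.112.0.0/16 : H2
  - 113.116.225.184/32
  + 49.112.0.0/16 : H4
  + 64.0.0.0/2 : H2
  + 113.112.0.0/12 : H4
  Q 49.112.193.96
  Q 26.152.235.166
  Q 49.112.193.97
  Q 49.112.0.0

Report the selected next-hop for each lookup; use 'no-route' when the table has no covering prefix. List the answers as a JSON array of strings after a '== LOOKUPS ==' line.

Trace:
  + 113.116.225.176/28 (H2) depth=28
  + 113.116.224.0/22 (H2) depth=22
  ? 120.252.111.65  path d0:-→d1:-→d2:-→d3:-→d4:-  best=no-route
  + 49.112.193.96/28 (H4) depth=28
  + 0.0.0.0/1 (H4) depth=1
  del 0.0.0.0/1 (clear depth 1)
  ? 113.116.225.179  path d0:-→d1:-→d2:-→d3:-→d4:-→d5:-→d6:-→d7:-→d8:-→d9:-→d10:-→d11:-→d12:-→d13:-→d14:-→d15:-→d16:-→d17:-→d18:-→d19:-→d20:-→d21:-→d22:H2→d23:-→d24:-→d25:-→d26:-→d27:-→d28:H2  best=H2
  + 113.116.224.0/20 (H2) depth=20
  + 49.112.0.0/16 (H3) depth=16
  + 113.116.225.184/32 (H2) depth=32
  + 113.112.0.0/12 (H0) depth=12
  ? 113.116.225.184  path d0:-→d1:-→d2:-→d3:-→d4:-→d5:-→d6:-→d7:-→d8:-→d9:-→d10:-→d11:-→d12:H0→d13:-→d14:-→d15:-→d16:-→d17:-→d18:-→d19:-→d20:H2→d21:-→d22:H2→d23:-→d24:-→d25:-→d26:-→d27:-→d28:H2→d29:-→d30:-→d31:-→d32:H2  best=H2
  + 49.112.0.0/16 (H1) depth=16
  ? 113.116.225.184  path d0:-→d1:-→d2:-→d3:-→d4:-→d5:-→d6:-→d7:-→d8:-→d9:-→d10:-→d11:-→d12:H0→d13:-→d14:-→d15:-→d16:-→d17:-→d18:-→d19:-→d20:H2→d21:-→d22:H2→d23:-→d24:-→d25:-→d26:-→d27:-→d28:H2→d29:-→d30:-→d31:-→d32:H2  best=H2
  + 0.0.0.0/0 (H0) depth=0
  del 113.116.224.0/20 (clear depth 20)
  ? 5.106.109.248  path d0:H0→d1:-→d2:-  best=H0
  ? 49.112.1.150  path d0:H0→d1:-→d2:-→d3:-→d4:-→d5:-→d6:-→d7:-→d8:-→d9:-→d10:-→d11:-→d12:-→d13:-→d14:-→d15:-→d16:H1  best=H1
  + 0.0.0.0/0 (H2) depth=0
  + 49.112.0.0/12 (H0) depth=12
  del 49.112.0.0/16 (clear depth 16)
  del 113.116.225.176/28 (clear depth 28)
  + 0.0.0.0/0 (H3) depth=0
  + 113.112.0.0/12 (H2) depth=12
  + 49.112.0.0/16 (H4) depth=16
  + 49.112.0.0/16 (H2) depth=16
  del 113.116.225.184/32 (clear depth 32)
  + 49.112.0.0/16 (H4) depth=16
  + 64.0.0.0/2 (H2) depth=2
  + 113.112.0.0/12 (H4) depth=12
  ? 49.112.193.96  path d0:H3→d1:-→d2:-→d3:-→d4:-→d5:-→d6:-→d7:-→d8:-→d9:-→d10:-→d11:-→d12:H0→d13:-→d14:-→d15:-→d16:H4→d17:-→d18:-→d19:-→d20:-→d21:-→d22:-→d23:-→d24:-→d25:-→d26:-→d27:-→d28:H4  best=H4
  ? 26.152.235.166  path d0:H3→d1:-→d2:-  best=H3
  ? 49.112.193.97  path d0:H3→d1:-→d2:-→d3:-→d4:-→d5:-→d6:-→d7:-→d8:-→d9:-→d10:-→d11:-→d12:H0→d13:-→d14:-→d15:-→d16:H4→d17:-→d18:-→d19:-→d20:-→d21:-→d22:-→d23:-→d24:-→d25:-→d26:-→d27:-→d28:H4  best=H4
  ? 49.112.0.0  path d0:H3→d1:-→d2:-→d3:-→d4:-→d5:-→d6:-→d7:-→d8:-→d9:-→d10:-→d11:-→d12:H0→d13:-→d14:-→d15:-→d16:H4  best=H4

== LOOKUPS ==
["no-route","H2","H2","H2","H0","H1","H4","H3","H4","H4"]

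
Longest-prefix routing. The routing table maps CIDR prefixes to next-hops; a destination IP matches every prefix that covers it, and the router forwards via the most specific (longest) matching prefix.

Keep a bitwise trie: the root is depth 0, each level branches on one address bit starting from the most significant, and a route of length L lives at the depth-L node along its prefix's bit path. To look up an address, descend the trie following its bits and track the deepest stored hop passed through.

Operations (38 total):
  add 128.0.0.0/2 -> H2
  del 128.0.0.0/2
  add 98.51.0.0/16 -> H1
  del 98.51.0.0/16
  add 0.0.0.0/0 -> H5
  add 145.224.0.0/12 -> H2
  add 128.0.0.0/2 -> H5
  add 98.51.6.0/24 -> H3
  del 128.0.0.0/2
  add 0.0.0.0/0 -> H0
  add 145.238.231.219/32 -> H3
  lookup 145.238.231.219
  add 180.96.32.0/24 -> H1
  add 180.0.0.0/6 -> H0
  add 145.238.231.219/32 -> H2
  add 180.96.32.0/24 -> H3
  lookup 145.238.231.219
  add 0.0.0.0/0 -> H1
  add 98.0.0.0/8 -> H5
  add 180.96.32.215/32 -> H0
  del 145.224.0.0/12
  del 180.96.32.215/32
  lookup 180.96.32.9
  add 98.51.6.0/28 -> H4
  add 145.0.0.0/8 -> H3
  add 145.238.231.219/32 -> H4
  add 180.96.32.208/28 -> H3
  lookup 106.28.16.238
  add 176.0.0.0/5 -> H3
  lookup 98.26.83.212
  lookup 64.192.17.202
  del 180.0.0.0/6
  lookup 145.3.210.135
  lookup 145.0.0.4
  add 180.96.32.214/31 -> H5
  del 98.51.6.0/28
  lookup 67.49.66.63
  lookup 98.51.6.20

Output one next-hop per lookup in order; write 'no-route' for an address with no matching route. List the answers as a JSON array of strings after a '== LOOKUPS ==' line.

Apply in order:
  add 128.0.0.0/2 -> H2 at depth 2
  - 128.0.0.0/2 clear@2
  add 98.51.0.0/16 -> H1 at depth 16
  - 98.51.0.0/16 clear@16
  add 0.0.0.0/0 -> H5 at depth 0
  add 145.224.0.0/12 -> H2 at depth 12
  add 128.0.0.0/2 -> H5 at depth 2
  add 98.51.6.0/24 -> H3 at depth 24
  - 128.0.0.0/2 clear@2
  add 0.0.0.0/0 -> H0 at depth 0
  add 145.238.231.219/32 -> H3 at depth 32
  lookup 145.238.231.219: bits 10010001111011101110011111011011 walk d0:H0→d1:-→d2:-→d3:-→d4:-→d5:-→d6:-→d7:-→d8:-→d9:-→d10:-→d11:-→d12:H2→d13:-→d14:-→d15:-→d16:-→d17:-→d18:-→d19:-→d20:-→d21:-→d22:-→d23:-→d24:-→d25:-→d26:-→d27:-→d28:-→d29:-→d30:-→d31:-→d32:H3 -> H3
  add 180.96.32.0/24 -> H1 at depth 24
  add 180.0.0.0/6 -> H0 at depth 6
  add 145.238.231.219/32 -> H2 at depth 32
  add 180.96.32.0/24 -> H3 at depth 24
  lookup 145.238.231.219: bits 10010001111011101110011111011011 walk d0:H0→d1:-→d2:-→d3:-→d4:-→d5:-→d6:-→d7:-→d8:-→d9:-→d10:-→d11:-→d12:H2→d13:-→d14:-→d15:-→d16:-→d17:-→d18:-→d19:-→d20:-→d21:-→d22:-→d23:-→d24:-→d25:-→d26:-→d27:-→d28:-→d29:-→d30:-→d31:-→d32:H2 -> H2
  add 0.0.0.0/0 -> H1 at depth 0
  add 98.0.0.0/8 -> H5 at depth 8
  add 180.96.32.215/32 -> H0 at depth 32
  - 145.224.0.0/12 clear@12
  - 180.96.32.215/32 clear@32
  lookup 180.96.32.9: bits 101101000110000000100000 walk d0:H1→d1:-→d2:-→d3:-→d4:-→d5:-→d6:H0→d7:-→d8:-→d9:-→d10:-→d11:-→d12:-→d13:-→d14:-→d15:-→d16:-→d17:-→d18:-→d19:-→d20:-→d21:-→d22:-→d23:-→d24:H3 -> H3
  add 98.51.6.0/28 -> H4 at depth 28
  add 145.0.0.0/8 -> H3 at depth 8
  add 145.238.231.219/32 -> H4 at depth 32
  add 180.96.32.208/28 -> H3 at depth 28
  lookup 106.28.16.238: bits 0110 walk d0:H1→d1:-→d2:-→d3:-→d4:- -> H1
  add 176.0.0.0/5 -> H3 at depth 5
  lookup 98.26.83.212: bits 0110001000 walk d0:H1→d1:-→d2:-→d3:-→d4:-→d5:-→d6:-→d7:-→d8:H5→d9:-→d10:- -> H5
  lookup 64.192.17.202: bits 01 walk d0:H1→d1:-→d2:- -> H1
  - 180.0.0.0/6 clear@6
  lookup 145.3.210.135: bits 10010001 walk d0:H1→d1:-→d2:-→d3:-→d4:-→d5:-→d6:-→d7:-→d8:H3 -> H3
  lookup 145.0.0.4: bits 10010001 walk d0:H1→d1:-→d2:-→d3:-→d4:-→d5:-→d6:-→d7:-→d8:H3 -> H3
  add 180.96.32.214/31 -> H5 at depth 31
  - 98.51.6.0/28 clear@28
  lookup 67.49.66.63: bits 01 walk d0:H1→d1:-→d2:- -> H1
  lookup 98.51.6.20: bits 011000100011001100000110000 walk d0:H1→d1:-→d2:-→d3:-→d4:-→d5:-→d6:-→d7:-→d8:H5→d9:-→d10:-→d11:-→d12:-→d13:-→d14:-→d15:-→d16:-→d17:-→d18:-→d19:-→d20:-→d21:-→d22:-→d23:-→d24:H3→d25:-→d26:-→d27:- -> H3

== LOOKUPS ==
["H3","H2","H3","H1","H5","H1","H3","H3","H1","H3"]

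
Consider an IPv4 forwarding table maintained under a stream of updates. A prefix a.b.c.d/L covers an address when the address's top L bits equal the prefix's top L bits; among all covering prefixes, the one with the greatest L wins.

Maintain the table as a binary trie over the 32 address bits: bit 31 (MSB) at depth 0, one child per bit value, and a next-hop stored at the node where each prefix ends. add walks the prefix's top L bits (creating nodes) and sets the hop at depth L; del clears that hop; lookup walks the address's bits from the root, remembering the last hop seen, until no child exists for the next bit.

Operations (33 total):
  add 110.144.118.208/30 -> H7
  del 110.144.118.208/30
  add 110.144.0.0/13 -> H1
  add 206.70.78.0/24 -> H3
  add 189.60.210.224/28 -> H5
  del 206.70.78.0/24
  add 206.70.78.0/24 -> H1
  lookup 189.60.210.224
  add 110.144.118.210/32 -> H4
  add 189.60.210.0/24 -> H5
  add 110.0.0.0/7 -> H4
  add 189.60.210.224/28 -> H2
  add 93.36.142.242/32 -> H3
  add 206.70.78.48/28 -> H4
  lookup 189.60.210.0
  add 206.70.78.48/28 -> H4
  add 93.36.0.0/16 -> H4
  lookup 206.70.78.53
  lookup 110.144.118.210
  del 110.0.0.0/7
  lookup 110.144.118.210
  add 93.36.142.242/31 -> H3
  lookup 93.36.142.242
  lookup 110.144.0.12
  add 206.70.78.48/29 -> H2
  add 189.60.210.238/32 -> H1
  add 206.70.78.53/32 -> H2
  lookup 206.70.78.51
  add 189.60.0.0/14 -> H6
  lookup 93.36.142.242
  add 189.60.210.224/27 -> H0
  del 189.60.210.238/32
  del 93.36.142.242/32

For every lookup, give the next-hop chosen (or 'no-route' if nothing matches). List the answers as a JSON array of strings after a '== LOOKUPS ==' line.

Trace:
  + 110.144.118.208/30 (H7) depth=30
  del 110.144.118.208/30 (clear depth 30)
  + 110.144.0.0/13 (H1) depth=13
  + 206.70.78.0/24 (H3) depth=24
  + 189.60.210.224/28 (H5) depth=28
  del 206.70.78.0/24 (clear depth 24)
  + 206.70.78.0/24 (H1) depth=24
  Q 189.60.210.224: descend 1011110100111100110100101110 ; hops seen [H5] ; pick H5
  + 110.144.118.210/32 (H4) depth=32
  + 189.60.210.0/24 (H5) depth=24
  + 110.0.0.0/7 (H4) depth=7
  + 189.60.210.224/28 (H2) depth=28
  + 93.36.142.242/32 (H3) depth=32
  + 206.70.78.48/28 (H4) depth=28
  Q 189.60.210.0: descend 101111010011110011010010 ; hops seen [H5] ; pick H5
  + 206.70.78.48/28 (H4) depth=28
  + 93.36.0.0/16 (H4) depth=16
  Q 206.70.78.53: descend 1100111001000110010011100011 ; hops seen [H1,H4] ; pick H4
  Q 110.144.118.210: descend 01101110100100000111011011010010 ; hops seen [H4,H1,H4] ; pick H4
  del 110.0.0.0/7 (clear depth 7)
  Q 110.144.118.210: descend 01101110100100000111011011010010 ; hops seen [H1,H4] ; pick H4
  + 93.36.142.242/31 (H3) depth=31
  Q 93.36.142.242: descend 01011101001001001000111011110010 ; hops seen [H4,H3,H3] ; pick H3
  Q 110.144.0.12: descend 01101110100100000 ; hops seen [H1] ; pick H1
  + 206.70.78.48/29 (H2) depth=29
  + 189.60.210.238/32 (H1) depth=32
  + 206.70.78.53/32 (H2) depth=32
  Q 206.70.78.51: descend 11001110010001100100111000110 ; hops seen [H1,H4,H2] ; pick H2
  + 189.60.0.0/14 (H6) depth=14
  Q 93.36.142.242: descend 01011101001001001000111011110010 ; hops seen [H4,H3,H3] ; pick H3
  + 189.60.210.224/27 (H0) depth=27
  del 189.60.210.238/32 (clear depth 32)
  del 93.36.142.242/32 (clear depth 32)

== LOOKUPS ==
["H5","H5","H4","H4","H4","H3","H1","H2","H3"]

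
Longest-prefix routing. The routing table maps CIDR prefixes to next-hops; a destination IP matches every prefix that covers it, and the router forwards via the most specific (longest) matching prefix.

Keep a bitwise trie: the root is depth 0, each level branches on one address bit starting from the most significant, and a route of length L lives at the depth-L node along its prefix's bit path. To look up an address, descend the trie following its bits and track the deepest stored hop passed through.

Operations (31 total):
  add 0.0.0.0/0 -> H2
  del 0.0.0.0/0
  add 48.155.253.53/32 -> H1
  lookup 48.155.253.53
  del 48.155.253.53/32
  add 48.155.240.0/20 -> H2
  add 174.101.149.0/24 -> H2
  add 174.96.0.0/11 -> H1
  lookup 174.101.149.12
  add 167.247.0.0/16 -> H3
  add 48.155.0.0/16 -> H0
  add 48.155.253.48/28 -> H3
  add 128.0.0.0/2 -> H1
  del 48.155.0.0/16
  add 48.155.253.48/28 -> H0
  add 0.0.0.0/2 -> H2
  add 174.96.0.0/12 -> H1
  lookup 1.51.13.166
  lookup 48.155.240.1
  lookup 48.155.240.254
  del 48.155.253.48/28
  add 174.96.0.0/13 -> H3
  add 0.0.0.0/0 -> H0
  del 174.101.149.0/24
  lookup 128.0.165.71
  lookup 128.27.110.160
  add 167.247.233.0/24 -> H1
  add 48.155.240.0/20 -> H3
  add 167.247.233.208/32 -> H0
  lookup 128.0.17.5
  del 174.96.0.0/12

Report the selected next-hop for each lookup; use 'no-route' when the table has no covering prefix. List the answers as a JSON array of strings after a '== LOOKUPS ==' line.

Process each operation:
  + 0.0.0.0/0 (H2) depth=0
  - 0.0.0.0/0 clear@0
  + 48.155.253.53/32 (H1) depth=32
  ? 48.155.253.53  path d0:-→d1:-→d2:-→d3:-→d4:-→d5:-→d6:-→d7:-→d8:-→d9:-→d10:-→d11:-→d12:-→d13:-→d14:-→d15:-→d16:-→d17:-→d18:-→d19:-→d20:-→d21:-→d22:-→d23:-→d24:-→d25:-→d26:-→d27:-→d28:-→d29:-→d30:-→d31:-→d32:H1  best=H1
  - 48.155.253.53/32 clear@32
  + 48.155.240.0/20 (H2) depth=20
  + 174.101.149.0/24 (H2) depth=24
  + 174.96.0.0/11 (H1) depth=11
  ? 174.101.149.12  path d0:-→d1:-→d2:-→d3:-→d4:-→d5:-→d6:-→d7:-→d8:-→d9:-→d10:-→d11:H1→d12:-→d13:-→d14:-→d15:-→d16:-→d17:-→d18:-→d19:-→d20:-→d21:-→d22:-→d23:-→d24:H2  best=H2
  + 167.247.0.0/16 (H3) depth=16
  + 48.155.0.0/16 (H0) depth=16
  + 48.155.253.48/28 (H3) depth=28
  + 128.0.0.0/2 (H1) depth=2
  - 48.155.0.0/16 clear@16
  + 48.155.253.48/28 (H0) depth=28
  + 0.0.0.0/2 (H2) depth=2
  + 174.96.0.0/12 (H1) depth=12
  ? 1.51.13.166  path d0:-→d1:-→d2:H2  best=H2
  ? 48.155.240.1  path d0:-→d1:-→d2:H2→d3:-→d4:-→d5:-→d6:-→d7:-→d8:-→d9:-→d10:-→d11:-→d12:-→d13:-→d14:-→d15:-→d16:-→d17:-→d18:-→d19:-→d20:H2  best=H2
  ? 48.155.240.254  path d0:-→d1:-→d2:H2→d3:-→d4:-→d5:-→d6:-→d7:-→d8:-→d9:-→d10:-→d11:-→d12:-→d13:-→d14:-→d15:-→d16:-→d17:-→d18:-→d19:-→d20:H2  best=H2
  - 48.155.253.48/28 clear@28
  + 174.96.0.0/13 (H3) depth=13
  + 0.0.0.0/0 (H0) depth=0
  - 174.101.149.0/24 clear@24
  ? 128.0.165.71  path d0:H0→d1:-→d2:H1  best=H1
  ? 128.27.110.160  path d0:H0→d1:-→d2:H1  best=H1
  + 167.247.233.0/24 (H1) depth=24
  + 48.155.240.0/20 (H3) depth=20
  + 167.247.233.208/32 (H0) depth=32
  ? 128.0.17.5  path d0:H0→d1:-→d2:H1  best=H1
  - 174.96.0.0/12 clear@12

== LOOKUPS ==
["H1","H2","H2","H2","H2","H1","H1","H1"]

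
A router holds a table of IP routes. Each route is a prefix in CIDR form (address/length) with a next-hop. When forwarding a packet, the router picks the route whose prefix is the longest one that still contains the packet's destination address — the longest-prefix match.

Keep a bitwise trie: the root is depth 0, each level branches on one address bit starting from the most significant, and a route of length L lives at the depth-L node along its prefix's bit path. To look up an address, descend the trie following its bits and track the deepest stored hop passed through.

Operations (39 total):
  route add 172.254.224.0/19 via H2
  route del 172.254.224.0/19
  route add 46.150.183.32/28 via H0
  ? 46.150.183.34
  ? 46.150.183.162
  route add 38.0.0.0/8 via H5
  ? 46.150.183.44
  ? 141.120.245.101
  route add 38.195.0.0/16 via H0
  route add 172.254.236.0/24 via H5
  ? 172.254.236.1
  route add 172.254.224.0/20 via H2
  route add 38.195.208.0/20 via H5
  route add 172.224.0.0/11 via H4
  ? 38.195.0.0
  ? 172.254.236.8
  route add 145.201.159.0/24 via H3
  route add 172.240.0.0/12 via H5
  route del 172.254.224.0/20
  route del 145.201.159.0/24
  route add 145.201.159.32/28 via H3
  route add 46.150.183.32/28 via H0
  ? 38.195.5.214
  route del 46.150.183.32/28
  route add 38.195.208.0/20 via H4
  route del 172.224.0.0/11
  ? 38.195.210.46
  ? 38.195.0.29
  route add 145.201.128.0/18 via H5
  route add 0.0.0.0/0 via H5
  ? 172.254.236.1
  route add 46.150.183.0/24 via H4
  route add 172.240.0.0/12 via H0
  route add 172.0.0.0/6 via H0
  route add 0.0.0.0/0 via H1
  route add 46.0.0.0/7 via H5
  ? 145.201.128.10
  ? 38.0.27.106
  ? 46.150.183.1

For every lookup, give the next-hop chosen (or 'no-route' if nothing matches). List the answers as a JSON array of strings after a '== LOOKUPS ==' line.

Trace:
  add 172.254.224.0/19 -> H2 at depth 19
  del 172.254.224.0/19 (clear depth 19)
  add 46.150.183.32/28 -> H0 at depth 28
  ? 46.150.183.34  path d0:-→d1:-→d2:-→d3:-→d4:-→d5:-→d6:-→d7:-→d8:-→d9:-→d10:-→d11:-→d12:-→d13:-→d14:-→d15:-→d16:-→d17:-→d18:-→d19:-→d20:-→d21:-→d22:-→d23:-→d24:-→d25:-→d26:-→d27:-→d28:H0  best=H0
  ? 46.150.183.162  path d0:-→d1:-→d2:-→d3:-→d4:-→d5:-→d6:-→d7:-→d8:-→d9:-→d10:-→d11:-→d12:-→d13:-→d14:-→d15:-→d16:-→d17:-→d18:-→d19:-→d20:-→d21:-→d22:-→d23:-→d24:-  best=no-route
  add 38.0.0.0/8 -> H5 at depth 8
  ? 46.150.183.44  path d0:-→d1:-→d2:-→d3:-→d4:-→d5:-→d6:-→d7:-→d8:-→d9:-→d10:-→d11:-→d12:-→d13:-→d14:-→d15:-→d16:-→d17:-→d18:-→d19:-→d20:-→d21:-→d22:-→d23:-→d24:-→d25:-→d26:-→d27:-→d28:H0  best=H0
  ? 141.120.245.101  path d0:-→d1:-→d2:-  best=no-route
  add 38.195.0.0/16 -> H0 at depth 16
  add 172.254.236.0/24 -> H5 at depth 24
  ? 172.254.236.1  path d0:-→d1:-→d2:-→d3:-→d4:-→d5:-→d6:-→d7:-→d8:-→d9:-→d10:-→d11:-→d12:-→d13:-→d14:-→d15:-→d16:-→d17:-→d18:-→d19:-→d20:-→d21:-→d22:-→d23:-→d24:H5  best=H5
  add 172.254.224.0/20 -> H2 at depth 20
  add 38.195.208.0/20 -> H5 at depth 20
  add 172.224.0.0/11 -> H4 at depth 11
  ? 38.195.0.0  path d0:-→d1:-→d2:-→d3:-→d4:-→d5:-→d6:-→d7:-→d8:H5→d9:-→d10:-→d11:-→d12:-→d13:-→d14:-→d15:-→d16:H0  best=H0
  ? 172.254.236.8  path d0:-→d1:-→d2:-→d3:-→d4:-→d5:-→d6:-→d7:-→d8:-→d9:-→d10:-→d11:H4→d12:-→d13:-→d14:-→d15:-→d16:-→d17:-→d18:-→d19:-→d20:H2→d21:-→d22:-→d23:-→d24:H5  best=H5
  add 145.201.159.0/24 -> H3 at depth 24
  add 172.240.0.0/12 -> H5 at depth 12
  del 172.254.224.0/20 (clear depth 20)
  del 145.201.159.0/24 (clear depth 24)
  add 145.201.159.32/28 -> H3 at depth 28
  add 46.150.183.32/28 -> H0 at depth 28
  ? 38.195.5.214  path d0:-→d1:-→d2:-→d3:-→d4:-→d5:-→d6:-→d7:-→d8:H5→d9:-→d10:-→d11:-→d12:-→d13:-→d14:-→d15:-→d16:H0  best=H0
  del 46.150.183.32/28 (clear depth 28)
  add 38.195.208.0/20 -> H4 at depth 20
  del 172.224.0.0/11 (clear depth 11)
  ? 38.195.210.46  path d0:-→d1:-→d2:-→d3:-→d4:-→d5:-→d6:-→d7:-→d8:H5→d9:-→d10:-→d11:-→d12:-→d13:-→d14:-→d15:-→d16:H0→d17:-→d18:-→d19:-→d20:H4  best=H4
  ? 38.195.0.29  path d0:-→d1:-→d2:-→d3:-→d4:-→d5:-→d6:-→d7:-→d8:H5→d9:-→d10:-→d11:-→d12:-→d13:-→d14:-→d15:-→d16:H0  best=H0
  add 145.201.128.0/18 -> H5 at depth 18
  add 0.0.0.0/0 -> H5 at depth 0
  ? 172.254.236.1  path d0:H5→d1:-→d2:-→d3:-→d4:-→d5:-→d6:-→d7:-→d8:-→d9:-→d10:-→d11:-→d12:H5→d13:-→d14:-→d15:-→d16:-→d17:-→d18:-→d19:-→d20:-→d21:-→d22:-→d23:-→d24:H5  best=H5
  add 46.150.183.0/24 -> H4 at depth 24
  add 172.240.0.0/12 -> H0 at depth 12
  add 172.0.0.0/6 -> H0 at depth 6
  add 0.0.0.0/0 -> H1 at depth 0
  add 46.0.0.0/7 -> H5 at depth 7
  ? 145.201.128.10  path d0:H1→d1:-→d2:-→d3:-→d4:-→d5:-→d6:-→d7:-→d8:-→d9:-→d10:-→d11:-→d12:-→d13:-→d14:-→d15:-→d16:-→d17:-→d18:H5→d19:-  best=H5
  ? 38.0.27.106  path d0:H1→d1:-→d2:-→d3:-→d4:-→d5:-→d6:-→d7:-→d8:H5  best=H5
  ? 46.150.183.1  path d0:H1→d1:-→d2:-→d3:-→d4:-→d5:-→d6:-→d7:H5→d8:-→d9:-→d10:-→d11:-→d12:-→d13:-→d14:-→d15:-→d16:-→d17:-→d18:-→d19:-→d20:-→d21:-→d22:-→d23:-→d24:H4→d25:-→d26:-  best=H4

== LOOKUPS ==
["H0","no-route","H0","no-route","H5","H0","H5","H0","H4","H0","H5","H5","H5","H4"]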